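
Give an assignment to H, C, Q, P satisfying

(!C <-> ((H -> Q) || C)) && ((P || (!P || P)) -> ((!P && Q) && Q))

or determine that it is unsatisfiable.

H=F; C=F; Q=T; P=F

  !C <-> ((H -> Q) || C) = True
    !C = True
    (H -> Q) || C = True
      H -> Q = True
  (P || (!P || P)) -> ((!P && Q) && Q) = True
    P || (!P || P) = True
      !P || P = True
        !P = True
    (!P && Q) && Q = True
      !P && Q = True
        !P = True
Both conjuncts True, so the formula holds.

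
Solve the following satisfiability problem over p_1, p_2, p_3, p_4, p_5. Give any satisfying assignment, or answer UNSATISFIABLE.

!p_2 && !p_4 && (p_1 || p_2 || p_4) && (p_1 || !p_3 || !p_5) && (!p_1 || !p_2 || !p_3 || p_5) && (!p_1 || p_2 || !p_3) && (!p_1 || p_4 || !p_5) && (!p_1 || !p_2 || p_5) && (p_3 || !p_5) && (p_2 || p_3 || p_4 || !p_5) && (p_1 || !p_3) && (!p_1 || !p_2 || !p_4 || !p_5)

Unit clause (!p_2) forces p_2 = False.
Unit clause (!p_4) forces p_4 = False.
In (p_1 || p_2 || p_4) only p_1 is left, so p_1 = True.
In (!p_1 || p_2 || !p_3) only !p_3 is left, so p_3 = False.
In (!p_1 || p_4 || !p_5) only !p_5 is left, so p_5 = False.
All clauses satisfied.

p_1=T; p_2=F; p_3=F; p_4=F; p_5=F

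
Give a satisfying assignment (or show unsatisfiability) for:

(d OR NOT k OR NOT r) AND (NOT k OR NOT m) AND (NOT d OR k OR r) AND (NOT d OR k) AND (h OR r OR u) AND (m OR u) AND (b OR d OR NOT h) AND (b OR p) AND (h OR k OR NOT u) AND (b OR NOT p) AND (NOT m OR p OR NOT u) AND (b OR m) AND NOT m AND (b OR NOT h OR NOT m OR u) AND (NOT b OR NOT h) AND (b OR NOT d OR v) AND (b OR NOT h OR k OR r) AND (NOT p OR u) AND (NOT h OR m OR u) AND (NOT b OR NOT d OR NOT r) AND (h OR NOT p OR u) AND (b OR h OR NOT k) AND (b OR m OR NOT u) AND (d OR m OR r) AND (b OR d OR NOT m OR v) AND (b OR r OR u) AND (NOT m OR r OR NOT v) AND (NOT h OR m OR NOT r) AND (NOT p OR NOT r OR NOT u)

Unit clause (NOT m) forces m = False.
In (m OR u) only u is left, so u = True.
In (b OR m) only b is left, so b = True.
In (NOT b OR NOT h) only NOT h is left, so h = False.
In (h OR k OR NOT u) only k is left, so k = True.
Try r = True:
  (d OR NOT k OR NOT r) forces d = True.
  clause (NOT b OR NOT d OR NOT r) is falsified — backtrack.
So r = False.
  then (d OR m OR r) forces d = True.
Set v = True.
Set p = False.
All clauses satisfied.

r = False; k = True; u = True; v = True; b = True; p = False; h = False; m = False; d = True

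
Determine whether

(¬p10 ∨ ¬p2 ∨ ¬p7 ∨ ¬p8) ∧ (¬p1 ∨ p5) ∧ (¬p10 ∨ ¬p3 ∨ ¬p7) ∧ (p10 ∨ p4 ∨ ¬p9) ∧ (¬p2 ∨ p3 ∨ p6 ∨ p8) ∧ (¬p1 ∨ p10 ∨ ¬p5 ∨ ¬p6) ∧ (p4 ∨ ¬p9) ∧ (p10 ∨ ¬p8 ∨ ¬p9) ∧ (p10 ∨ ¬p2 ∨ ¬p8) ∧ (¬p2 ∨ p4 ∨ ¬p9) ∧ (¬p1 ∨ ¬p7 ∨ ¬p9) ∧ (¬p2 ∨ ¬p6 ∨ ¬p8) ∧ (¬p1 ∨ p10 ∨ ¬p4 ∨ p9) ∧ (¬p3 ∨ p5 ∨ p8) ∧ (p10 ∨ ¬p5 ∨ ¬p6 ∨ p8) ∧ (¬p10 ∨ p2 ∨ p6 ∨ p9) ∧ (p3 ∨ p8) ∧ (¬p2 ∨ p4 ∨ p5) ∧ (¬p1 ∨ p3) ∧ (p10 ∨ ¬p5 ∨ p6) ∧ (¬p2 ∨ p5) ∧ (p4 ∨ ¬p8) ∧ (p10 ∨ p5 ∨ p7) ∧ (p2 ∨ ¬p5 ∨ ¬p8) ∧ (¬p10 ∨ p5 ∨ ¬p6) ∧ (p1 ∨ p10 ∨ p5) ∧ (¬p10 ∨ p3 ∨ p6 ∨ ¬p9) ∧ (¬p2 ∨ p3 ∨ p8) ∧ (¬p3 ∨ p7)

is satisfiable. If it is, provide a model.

p1 = False, p2 = True, p3 = False, p4 = True, p5 = True, p6 = False, p7 = False, p8 = True, p9 = False, p10 = True

Set p1 = False.
Set p2 = True.
  then (¬p2 ∨ p5) forces p5 = True.
Try p3 = True:
  (¬p3 ∨ p7) forces p7 = True.
  (¬p10 ∨ ¬p3 ∨ ¬p7) forces p10 = False.
  (p10 ∨ ¬p2 ∨ ¬p8) forces p8 = False.
  (p10 ∨ ¬p5 ∨ ¬p6 ∨ p8) forces p6 = False.
  clause (p10 ∨ ¬p5 ∨ p6) is falsified — backtrack.
So p3 = False.
  then (p3 ∨ p8) forces p8 = True.
  then (p4 ∨ ¬p8) forces p4 = True.
  then (p10 ∨ ¬p2 ∨ ¬p8) forces p10 = True.
  then (¬p2 ∨ ¬p6 ∨ ¬p8) forces p6 = False.
  then (¬p10 ∨ p3 ∨ p6 ∨ ¬p9) forces p9 = False.
  then (¬p10 ∨ ¬p2 ∨ ¬p7 ∨ ¬p8) forces p7 = False.
All clauses satisfied.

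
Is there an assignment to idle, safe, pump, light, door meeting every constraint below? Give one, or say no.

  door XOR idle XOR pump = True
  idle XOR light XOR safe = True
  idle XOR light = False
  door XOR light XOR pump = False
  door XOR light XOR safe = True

Adding constraints 1, 3, 4 mod 2: every variable appears an even number of times on the left, so the left side is 0.
But the right sides sum to 1 (mod 2). 0 ≠ 1 — the system is inconsistent.

UNSATISFIABLE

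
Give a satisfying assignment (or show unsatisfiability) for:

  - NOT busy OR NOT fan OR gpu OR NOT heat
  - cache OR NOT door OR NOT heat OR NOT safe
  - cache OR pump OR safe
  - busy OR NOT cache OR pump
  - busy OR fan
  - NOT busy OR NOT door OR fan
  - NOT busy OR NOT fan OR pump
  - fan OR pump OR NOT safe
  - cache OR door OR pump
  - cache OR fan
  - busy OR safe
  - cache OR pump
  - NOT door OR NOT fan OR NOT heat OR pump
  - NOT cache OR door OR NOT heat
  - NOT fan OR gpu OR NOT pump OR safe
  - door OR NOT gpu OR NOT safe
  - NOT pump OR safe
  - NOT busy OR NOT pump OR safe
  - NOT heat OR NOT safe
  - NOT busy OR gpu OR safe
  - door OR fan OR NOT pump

fan: True, busy: False, heat: False, cache: True, safe: True, pump: True, gpu: False, door: True

Set fan = True.
Set busy = False.
  then (busy OR safe) forces safe = True.
  then (NOT heat OR NOT safe) forces heat = False.
Set cache = True.
  then (busy OR NOT cache OR pump) forces pump = True.
Set gpu = False.
Set door = True.
All clauses satisfied.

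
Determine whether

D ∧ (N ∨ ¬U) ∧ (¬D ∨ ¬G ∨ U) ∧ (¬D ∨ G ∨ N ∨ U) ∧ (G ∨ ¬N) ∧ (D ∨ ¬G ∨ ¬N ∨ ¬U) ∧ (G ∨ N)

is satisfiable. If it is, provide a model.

Unit clause (D) forces D = True.
Try U = False:
  (¬D ∨ ¬G ∨ U) forces G = False.
  (¬D ∨ G ∨ N ∨ U) forces N = True.
  clause (G ∨ ¬N) is falsified — backtrack.
So U = True.
  then (N ∨ ¬U) forces N = True.
  then (G ∨ ¬N) forces G = True.
Check each clause:
  (D): D holds.
  (N ∨ ¬U): N holds.
  (¬D ∨ ¬G ∨ U): U holds.
  (¬D ∨ G ∨ N ∨ U): G holds.
  (G ∨ ¬N): G holds.
  (D ∨ ¬G ∨ ¬N ∨ ¬U): D holds.
  (G ∨ N): G holds.
All clauses satisfied.

D = True, U = True, G = True, N = True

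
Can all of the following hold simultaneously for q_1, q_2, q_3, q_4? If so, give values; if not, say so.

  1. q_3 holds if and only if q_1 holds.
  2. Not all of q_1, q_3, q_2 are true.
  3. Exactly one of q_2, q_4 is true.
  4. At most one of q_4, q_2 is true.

q_1 = True; q_2 = False; q_3 = True; q_4 = True

  (1) q_3=T, q_1=T — same ✓
  (2) {q_1, q_3, q_2}: 2/3 true — not all ✓
  (3) {q_2, q_4}: 1 true — exactly one ✓
  (4) {q_4, q_2}: 1 true — at most one ✓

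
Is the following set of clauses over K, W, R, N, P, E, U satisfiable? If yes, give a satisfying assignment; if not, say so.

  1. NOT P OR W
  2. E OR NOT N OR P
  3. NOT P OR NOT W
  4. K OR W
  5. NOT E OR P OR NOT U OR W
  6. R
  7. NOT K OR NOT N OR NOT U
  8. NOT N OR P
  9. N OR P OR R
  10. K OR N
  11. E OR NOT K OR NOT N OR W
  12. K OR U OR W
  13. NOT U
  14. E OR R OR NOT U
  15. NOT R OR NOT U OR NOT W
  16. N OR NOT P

K=T; W=T; R=T; N=F; P=F; E=T; U=F

Unit clause (R) forces R = True.
Unit clause (NOT U) forces U = False.
Try K = False:
  (K OR W) forces W = True.
  (NOT P OR NOT W) forces P = False.
  (NOT N OR P) forces N = False.
  clause (K OR N) is falsified — backtrack.
So K = True.
Set W = True.
  then (NOT P OR NOT W) forces P = False.
  then (NOT N OR P) forces N = False.
Set E = True.
All clauses satisfied.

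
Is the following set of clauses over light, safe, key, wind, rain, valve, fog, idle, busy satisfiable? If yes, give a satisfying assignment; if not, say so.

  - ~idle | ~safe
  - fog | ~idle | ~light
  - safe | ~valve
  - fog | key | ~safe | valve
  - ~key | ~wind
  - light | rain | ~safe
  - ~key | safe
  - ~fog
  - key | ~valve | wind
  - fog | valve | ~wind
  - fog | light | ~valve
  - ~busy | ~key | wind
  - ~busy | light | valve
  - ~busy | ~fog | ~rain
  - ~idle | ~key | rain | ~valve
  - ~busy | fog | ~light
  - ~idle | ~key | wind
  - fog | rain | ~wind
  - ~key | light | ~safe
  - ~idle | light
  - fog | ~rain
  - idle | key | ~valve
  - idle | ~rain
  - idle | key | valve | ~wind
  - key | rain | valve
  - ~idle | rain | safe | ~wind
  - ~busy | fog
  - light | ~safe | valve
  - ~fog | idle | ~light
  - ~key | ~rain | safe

light = True, safe = True, key = True, wind = False, rain = False, valve = False, fog = False, idle = False, busy = False

Unit clause (~fog) forces fog = False.
In (fog | ~rain) only ~rain is left, so rain = False.
In (~busy | fog) only ~busy is left, so busy = False.
In (fog | rain | ~wind) only ~wind is left, so wind = False.
Set light = True.
  then (fog | ~idle | ~light) forces idle = False.
Set safe = True.
Set key = True.
Set valve = False.
All clauses satisfied.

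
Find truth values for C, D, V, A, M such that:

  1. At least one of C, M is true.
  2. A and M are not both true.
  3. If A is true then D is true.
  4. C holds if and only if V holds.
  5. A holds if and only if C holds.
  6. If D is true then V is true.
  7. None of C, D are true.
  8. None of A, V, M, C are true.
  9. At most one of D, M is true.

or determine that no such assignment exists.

The formula is unsatisfiable.

Case C = True:
  Constraint (7) is violated (C=T) — contradiction.
Case C = False:
  (1) with C=F forces M = True.
  Constraint (8) is violated (M=T) — contradiction.
Both cases fail — unsatisfiable.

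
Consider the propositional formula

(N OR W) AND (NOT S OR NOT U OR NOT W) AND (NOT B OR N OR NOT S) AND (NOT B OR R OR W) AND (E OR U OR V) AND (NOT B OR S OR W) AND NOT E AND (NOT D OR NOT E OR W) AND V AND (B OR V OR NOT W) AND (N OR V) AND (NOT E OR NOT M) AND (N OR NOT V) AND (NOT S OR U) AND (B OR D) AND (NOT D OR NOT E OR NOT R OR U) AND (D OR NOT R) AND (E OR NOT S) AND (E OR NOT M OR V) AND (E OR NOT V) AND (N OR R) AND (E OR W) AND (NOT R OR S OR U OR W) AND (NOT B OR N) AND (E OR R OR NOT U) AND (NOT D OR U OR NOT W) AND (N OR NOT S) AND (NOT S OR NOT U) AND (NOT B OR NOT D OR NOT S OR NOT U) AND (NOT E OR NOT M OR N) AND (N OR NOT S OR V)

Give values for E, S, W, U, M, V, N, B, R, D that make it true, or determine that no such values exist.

Case E = True:
  Clause (NOT E) is falsified — contradiction.
Case E = False:
  (V) forces V = True.
  Clause (E OR NOT V) is falsified — contradiction.
Both cases fail, so the formula is unsatisfiable.

The formula is unsatisfiable.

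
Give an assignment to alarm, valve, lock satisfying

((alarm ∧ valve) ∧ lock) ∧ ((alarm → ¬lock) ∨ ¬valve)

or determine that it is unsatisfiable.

Unsatisfiable — no assignment works.

Case valve = True: the formula simplifies to (alarm ∧ lock) ∧ (alarm → ¬lock).
  alarm = True: simplifies to lock ∧ ¬lock.
    lock = True: the conjunct ¬lock is False.
    lock = False: the conjunct lock is False.
  alarm = False: the conjunct alarm is False.
Case valve = False: the conjunct valve is False.
Both cases fail — unsatisfiable.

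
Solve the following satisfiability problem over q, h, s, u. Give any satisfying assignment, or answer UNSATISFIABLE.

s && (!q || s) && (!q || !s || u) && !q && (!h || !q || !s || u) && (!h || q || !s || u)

q = False; h = True; s = True; u = True

Unit clause (s) forces s = True.
Unit clause (!q) forces q = False.
Set h = True.
  then (!h || q || !s || u) forces u = True.
Check each clause:
  (s): s holds.
  (!q || s): !q holds.
  (!q || !s || u): !q holds.
  (!q): !q holds.
  (!h || !q || !s || u): !q holds.
  (!h || q || !s || u): u holds.
All clauses satisfied.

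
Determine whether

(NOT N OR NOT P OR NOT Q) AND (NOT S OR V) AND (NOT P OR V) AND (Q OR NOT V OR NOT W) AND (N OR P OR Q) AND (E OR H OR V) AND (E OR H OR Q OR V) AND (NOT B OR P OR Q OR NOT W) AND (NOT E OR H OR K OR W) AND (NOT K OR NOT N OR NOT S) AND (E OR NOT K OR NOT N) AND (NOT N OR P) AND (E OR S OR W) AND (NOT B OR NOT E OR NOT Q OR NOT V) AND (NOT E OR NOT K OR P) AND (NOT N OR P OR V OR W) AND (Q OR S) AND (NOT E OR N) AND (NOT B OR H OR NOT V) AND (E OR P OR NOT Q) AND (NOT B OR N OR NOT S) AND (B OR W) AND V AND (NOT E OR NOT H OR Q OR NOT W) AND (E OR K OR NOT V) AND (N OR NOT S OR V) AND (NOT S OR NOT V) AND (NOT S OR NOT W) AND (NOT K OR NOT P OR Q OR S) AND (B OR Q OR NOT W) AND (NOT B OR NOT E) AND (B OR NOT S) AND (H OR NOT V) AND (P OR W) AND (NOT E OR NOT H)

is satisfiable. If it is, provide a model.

V = True; Q = True; P = True; K = True; S = False; B = True; W = True; H = True; N = False; E = False

Unit clause (V) forces V = True.
In (NOT S OR NOT V) only NOT S is left, so S = False.
In (H OR NOT V) only H is left, so H = True.
In (NOT E OR NOT H) only NOT E is left, so E = False.
In (E OR S OR W) only W is left, so W = True.
In (Q OR S) only Q is left, so Q = True.
In (E OR P OR NOT Q) only P is left, so P = True.
In (E OR K OR NOT V) only K is left, so K = True.
In (NOT N OR NOT P OR NOT Q) only NOT N is left, so N = False.
Set B = True.
All clauses satisfied.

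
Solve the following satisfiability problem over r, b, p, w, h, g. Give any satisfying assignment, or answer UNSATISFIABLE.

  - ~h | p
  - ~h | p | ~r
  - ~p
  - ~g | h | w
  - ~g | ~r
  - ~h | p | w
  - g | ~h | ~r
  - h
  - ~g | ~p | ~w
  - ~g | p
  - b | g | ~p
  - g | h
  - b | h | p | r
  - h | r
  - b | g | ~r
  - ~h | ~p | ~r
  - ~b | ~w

Unsatisfiable

Case p = True:
  Clause (~p) is falsified — contradiction.
Case p = False:
  (~h | p) forces h = False.
  Clause (h) is falsified — contradiction.
Both cases fail, so the formula is unsatisfiable.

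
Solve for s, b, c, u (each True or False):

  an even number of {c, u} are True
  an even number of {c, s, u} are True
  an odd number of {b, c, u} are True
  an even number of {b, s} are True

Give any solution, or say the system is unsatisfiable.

UNSATISFIABLE

Adding constraints 2, 3, 4 mod 2: every variable appears an even number of times on the left, so the left side is 0.
But the right sides sum to 1 (mod 2). 0 ≠ 1 — the system is inconsistent.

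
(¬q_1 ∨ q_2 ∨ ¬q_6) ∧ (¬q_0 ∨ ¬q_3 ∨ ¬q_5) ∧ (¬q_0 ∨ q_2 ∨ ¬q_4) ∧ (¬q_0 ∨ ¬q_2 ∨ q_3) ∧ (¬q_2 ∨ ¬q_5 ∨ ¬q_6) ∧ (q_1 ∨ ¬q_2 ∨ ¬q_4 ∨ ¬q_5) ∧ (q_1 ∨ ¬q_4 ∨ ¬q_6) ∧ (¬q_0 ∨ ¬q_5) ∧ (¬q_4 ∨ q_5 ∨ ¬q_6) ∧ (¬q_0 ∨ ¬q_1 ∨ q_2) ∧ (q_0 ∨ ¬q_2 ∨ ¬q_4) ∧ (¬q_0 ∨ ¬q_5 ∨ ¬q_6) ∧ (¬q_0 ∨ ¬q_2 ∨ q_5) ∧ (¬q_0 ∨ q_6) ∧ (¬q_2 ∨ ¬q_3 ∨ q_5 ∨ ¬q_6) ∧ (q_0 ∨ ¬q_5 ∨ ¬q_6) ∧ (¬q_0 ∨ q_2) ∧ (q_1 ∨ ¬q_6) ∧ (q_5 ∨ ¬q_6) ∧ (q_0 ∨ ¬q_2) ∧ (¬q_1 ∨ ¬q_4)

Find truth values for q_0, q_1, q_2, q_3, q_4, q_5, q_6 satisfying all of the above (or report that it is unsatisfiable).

q_0 = False, q_1 = False, q_2 = False, q_3 = True, q_4 = False, q_5 = True, q_6 = False

Set q_0 = False.
  then (q_0 ∨ ¬q_2) forces q_2 = False.
Set q_1 = False.
  then (q_1 ∨ ¬q_6) forces q_6 = False.
Set q_3 = True.
Set q_4 = False.
Set q_5 = True.
All clauses satisfied.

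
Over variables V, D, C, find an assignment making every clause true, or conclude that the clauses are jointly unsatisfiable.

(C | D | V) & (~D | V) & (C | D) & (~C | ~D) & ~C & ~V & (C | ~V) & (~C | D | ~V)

Unsatisfiable — no assignment works.

Case V = True:
  Clause (~V) is falsified — contradiction.
Case V = False:
  (~D | V) forces D = False.
  (C | D | V) forces C = True.
  Clause (~C) is falsified — contradiction.
Both cases fail, so the formula is unsatisfiable.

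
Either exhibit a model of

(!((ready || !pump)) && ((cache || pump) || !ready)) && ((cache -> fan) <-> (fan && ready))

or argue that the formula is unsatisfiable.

fan = False; cache = True; pump = True; ready = False

  !((ready || !pump)) && ((cache || pump) || !ready) = True
    !((ready || !pump)) = True
      ready || !pump = False
        !pump = False
    (cache || pump) || !ready = True
      cache || pump = True
      !ready = True
  (cache -> fan) <-> (fan && ready) = True
    cache -> fan = False
    fan && ready = False
Both conjuncts True, so the formula holds.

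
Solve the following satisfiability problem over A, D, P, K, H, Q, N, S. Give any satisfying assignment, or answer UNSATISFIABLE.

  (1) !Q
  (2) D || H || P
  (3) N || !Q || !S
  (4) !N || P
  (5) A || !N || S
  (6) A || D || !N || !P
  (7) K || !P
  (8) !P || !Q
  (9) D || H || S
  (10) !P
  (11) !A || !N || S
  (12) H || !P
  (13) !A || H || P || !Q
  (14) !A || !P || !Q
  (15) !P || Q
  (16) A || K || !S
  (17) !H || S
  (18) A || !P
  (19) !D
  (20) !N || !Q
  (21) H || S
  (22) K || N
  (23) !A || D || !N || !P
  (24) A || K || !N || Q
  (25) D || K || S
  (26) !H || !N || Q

Unit clause (!Q) forces Q = False.
Unit clause (!P) forces P = False.
Unit clause (!D) forces D = False.
In (D || H || P) only H is left, so H = True.
In (!N || P) only !N is left, so N = False.
In (!H || S) only S is left, so S = True.
In (K || N) only K is left, so K = True.
Set A = False.
All clauses satisfied.

A=F, D=F, P=F, K=T, H=T, Q=F, N=F, S=T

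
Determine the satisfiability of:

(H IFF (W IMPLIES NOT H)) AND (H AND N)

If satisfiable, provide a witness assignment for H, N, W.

H = True, N = True, W = False

  H IFF (W IMPLIES NOT H) = True
    W IMPLIES NOT H = True
      NOT H = False
  H AND N = True
Both conjuncts True, so the formula holds.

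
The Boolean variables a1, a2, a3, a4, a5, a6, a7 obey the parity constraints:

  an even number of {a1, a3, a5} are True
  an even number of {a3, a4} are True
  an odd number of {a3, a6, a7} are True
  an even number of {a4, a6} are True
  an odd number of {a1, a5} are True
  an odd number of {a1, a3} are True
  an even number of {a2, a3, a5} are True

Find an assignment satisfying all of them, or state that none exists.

a1: False, a2: False, a3: True, a4: True, a5: True, a6: True, a7: True

{a1, a3, a5}: 2 true → even ✓
{a3, a4}: 2 true → even ✓
{a3, a6, a7}: 3 true → odd ✓
{a4, a6}: 2 true → even ✓
{a1, a5}: 1 true → odd ✓
{a1, a3}: 1 true → odd ✓
{a2, a3, a5}: 2 true → even ✓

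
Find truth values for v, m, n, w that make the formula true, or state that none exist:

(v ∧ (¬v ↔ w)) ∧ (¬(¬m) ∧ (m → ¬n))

v: True, m: True, n: False, w: False

  v ∧ (¬v ↔ w) = True
    ¬v ↔ w = True
      ¬v = False
  ¬(¬m) ∧ (m → ¬n) = True
    ¬(¬m) = True
      ¬m = False
    m → ¬n = True
      ¬n = True
Both conjuncts True, so the formula holds.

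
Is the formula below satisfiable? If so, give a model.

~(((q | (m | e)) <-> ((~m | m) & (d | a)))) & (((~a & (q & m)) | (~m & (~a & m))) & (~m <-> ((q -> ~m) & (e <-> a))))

q = True; m = True; d = False; e = True; a = False

  ~(((q | (m | e)) <-> ((~m | m) & (d | a)))) = True
    (q | (m | e)) <-> ((~m | m) & (d | a)) = False
      q | (m | e) = True
        m | e = True
      (~m | m) & (d | a) = False
        ~m | m = True
          ~m = False
        d | a = False
  ((~a & (q & m)) | (~m & (~a & m))) & (~m <-> ((q -> ~m) & (e <-> a))) = True
    (~a & (q & m)) | (~m & (~a & m)) = True
      ~a & (q & m) = True
        ~a = True
        q & m = True
      ~m & (~a & m) = False
        ~m = False
        ~a & m = True
          ~a = True
    ~m <-> ((q -> ~m) & (e <-> a)) = True
      ~m = False
      (q -> ~m) & (e <-> a) = False
        q -> ~m = False
          ~m = False
        e <-> a = False
Both conjuncts True, so the formula holds.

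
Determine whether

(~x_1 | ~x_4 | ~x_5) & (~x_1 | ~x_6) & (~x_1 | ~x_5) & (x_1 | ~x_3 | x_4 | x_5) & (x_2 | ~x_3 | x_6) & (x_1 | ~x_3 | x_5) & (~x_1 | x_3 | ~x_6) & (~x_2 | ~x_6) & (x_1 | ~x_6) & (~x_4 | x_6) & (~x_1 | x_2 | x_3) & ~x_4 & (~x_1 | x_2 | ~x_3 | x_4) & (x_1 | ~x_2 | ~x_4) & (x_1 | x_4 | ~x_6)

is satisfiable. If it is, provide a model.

Unit clause (~x_4) forces x_4 = False.
Set x_1 = True.
  then (~x_1 | ~x_6) forces x_6 = False.
  then (~x_1 | ~x_5) forces x_5 = False.
Try x_2 = False:
  (x_2 | ~x_3 | x_6) forces x_3 = False.
  clause (~x_1 | x_2 | x_3) is falsified — backtrack.
So x_2 = True.
Set x_3 = True.
All clauses satisfied.

x_1=T, x_2=T, x_3=T, x_4=F, x_5=F, x_6=F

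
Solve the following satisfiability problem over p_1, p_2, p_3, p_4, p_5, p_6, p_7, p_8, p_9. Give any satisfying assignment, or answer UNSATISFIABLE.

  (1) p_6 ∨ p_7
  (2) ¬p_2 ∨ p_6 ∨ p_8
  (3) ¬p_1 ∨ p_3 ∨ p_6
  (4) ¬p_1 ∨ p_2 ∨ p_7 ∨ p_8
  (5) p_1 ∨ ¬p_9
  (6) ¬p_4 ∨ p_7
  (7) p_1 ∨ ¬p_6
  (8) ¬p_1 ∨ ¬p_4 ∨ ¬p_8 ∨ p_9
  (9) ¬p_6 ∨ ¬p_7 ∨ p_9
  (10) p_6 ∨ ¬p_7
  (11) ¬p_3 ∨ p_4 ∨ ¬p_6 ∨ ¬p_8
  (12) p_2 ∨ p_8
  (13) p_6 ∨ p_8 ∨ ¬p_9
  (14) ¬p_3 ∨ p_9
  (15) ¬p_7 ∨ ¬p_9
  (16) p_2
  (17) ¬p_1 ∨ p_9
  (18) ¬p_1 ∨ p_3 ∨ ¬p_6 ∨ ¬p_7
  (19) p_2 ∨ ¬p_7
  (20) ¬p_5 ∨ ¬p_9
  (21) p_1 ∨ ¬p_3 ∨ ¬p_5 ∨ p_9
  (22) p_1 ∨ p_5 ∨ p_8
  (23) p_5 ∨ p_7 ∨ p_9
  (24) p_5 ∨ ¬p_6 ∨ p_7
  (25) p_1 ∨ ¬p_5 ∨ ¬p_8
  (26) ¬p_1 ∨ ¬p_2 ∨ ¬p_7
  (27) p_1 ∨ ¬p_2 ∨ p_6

Unsatisfiable

Case p_6 = True:
  (p_1 ∨ ¬p_6) forces p_1 = True.
  (p_2) forces p_2 = True.
  (¬p_1 ∨ p_9) forces p_9 = True.
  (¬p_7 ∨ ¬p_9) forces p_7 = False.
  (¬p_4 ∨ p_7) forces p_4 = False.
  (¬p_5 ∨ ¬p_9) forces p_5 = False.
  Clause (p_5 ∨ ¬p_6 ∨ p_7) is falsified — contradiction.
Case p_6 = False:
  (p_6 ∨ p_7) forces p_7 = True.
  Clause (p_6 ∨ ¬p_7) is falsified — contradiction.
Both cases fail, so the formula is unsatisfiable.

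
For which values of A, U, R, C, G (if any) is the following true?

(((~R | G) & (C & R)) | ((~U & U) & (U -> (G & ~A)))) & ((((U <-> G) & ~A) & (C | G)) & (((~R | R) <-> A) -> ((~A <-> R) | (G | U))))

A = False; U = True; R = True; C = True; G = True

  ((~R | G) & (C & R)) | ((~U & U) & (U -> (G & ~A))) = True
    (~R | G) & (C & R) = True
      ~R | G = True
        ~R = False
      C & R = True
    (~U & U) & (U -> (G & ~A)) = False
      ~U & U = False
        ~U = False
      U -> (G & ~A) = True
        G & ~A = True
          ~A = True
  (((U <-> G) & ~A) & (C | G)) & (((~R | R) <-> A) -> ((~A <-> R) | (G | U))) = True
    ((U <-> G) & ~A) & (C | G) = True
      (U <-> G) & ~A = True
        U <-> G = True
        ~A = True
      C | G = True
    ((~R | R) <-> A) -> ((~A <-> R) | (G | U)) = True
      (~R | R) <-> A = False
        ~R | R = True
          ~R = False
      (~A <-> R) | (G | U) = True
        ~A <-> R = True
          ~A = True
        G | U = True
Both conjuncts True, so the formula holds.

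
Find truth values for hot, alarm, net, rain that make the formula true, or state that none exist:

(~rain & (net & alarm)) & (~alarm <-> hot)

hot = False, alarm = True, net = True, rain = False

  ~rain & (net & alarm) = True
    ~rain = True
    net & alarm = True
  ~alarm <-> hot = True
    ~alarm = False
Both conjuncts True, so the formula holds.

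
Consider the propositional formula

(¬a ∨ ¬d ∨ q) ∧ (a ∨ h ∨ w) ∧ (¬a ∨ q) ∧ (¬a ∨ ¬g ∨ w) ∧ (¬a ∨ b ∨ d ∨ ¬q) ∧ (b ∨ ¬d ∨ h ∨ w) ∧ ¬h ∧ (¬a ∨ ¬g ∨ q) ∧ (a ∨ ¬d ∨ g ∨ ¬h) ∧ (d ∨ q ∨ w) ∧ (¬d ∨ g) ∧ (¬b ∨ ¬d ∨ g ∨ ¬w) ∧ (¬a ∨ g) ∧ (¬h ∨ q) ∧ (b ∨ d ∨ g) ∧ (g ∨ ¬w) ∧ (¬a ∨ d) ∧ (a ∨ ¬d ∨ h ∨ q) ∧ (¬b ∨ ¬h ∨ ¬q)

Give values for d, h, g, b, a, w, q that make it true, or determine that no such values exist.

Unit clause (¬h) forces h = False.
Set d = False.
  then (¬a ∨ d) forces a = False.
  then (a ∨ h ∨ w) forces w = True.
  then (g ∨ ¬w) forces g = True.
Set b = True.
Set q = True.
All clauses satisfied.

d=F; h=F; g=T; b=T; a=F; w=T; q=T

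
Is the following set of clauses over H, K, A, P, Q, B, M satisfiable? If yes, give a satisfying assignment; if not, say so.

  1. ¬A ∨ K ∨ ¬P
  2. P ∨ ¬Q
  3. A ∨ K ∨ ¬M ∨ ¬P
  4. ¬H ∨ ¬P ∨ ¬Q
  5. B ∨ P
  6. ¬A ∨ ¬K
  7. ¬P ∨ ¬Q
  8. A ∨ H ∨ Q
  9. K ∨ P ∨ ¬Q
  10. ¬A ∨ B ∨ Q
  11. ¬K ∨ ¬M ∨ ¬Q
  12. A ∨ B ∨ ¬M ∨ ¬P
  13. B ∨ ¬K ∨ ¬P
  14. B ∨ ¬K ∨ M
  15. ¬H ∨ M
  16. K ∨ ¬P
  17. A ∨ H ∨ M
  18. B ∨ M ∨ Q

Set H = False.
Try K = True:
  (¬A ∨ ¬K) forces A = False.
  (A ∨ H ∨ Q) forces Q = True.
  (P ∨ ¬Q) forces P = True.
  clause (¬P ∨ ¬Q) is falsified — backtrack.
So K = False.
  then (K ∨ ¬P) forces P = False.
  then (P ∨ ¬Q) forces Q = False.
  then (B ∨ P) forces B = True.
  then (A ∨ H ∨ Q) forces A = True.
Set M = False.
All clauses satisfied.

H=F, K=F, A=T, P=F, Q=F, B=T, M=F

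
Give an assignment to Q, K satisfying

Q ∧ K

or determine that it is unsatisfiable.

Q: True; K: True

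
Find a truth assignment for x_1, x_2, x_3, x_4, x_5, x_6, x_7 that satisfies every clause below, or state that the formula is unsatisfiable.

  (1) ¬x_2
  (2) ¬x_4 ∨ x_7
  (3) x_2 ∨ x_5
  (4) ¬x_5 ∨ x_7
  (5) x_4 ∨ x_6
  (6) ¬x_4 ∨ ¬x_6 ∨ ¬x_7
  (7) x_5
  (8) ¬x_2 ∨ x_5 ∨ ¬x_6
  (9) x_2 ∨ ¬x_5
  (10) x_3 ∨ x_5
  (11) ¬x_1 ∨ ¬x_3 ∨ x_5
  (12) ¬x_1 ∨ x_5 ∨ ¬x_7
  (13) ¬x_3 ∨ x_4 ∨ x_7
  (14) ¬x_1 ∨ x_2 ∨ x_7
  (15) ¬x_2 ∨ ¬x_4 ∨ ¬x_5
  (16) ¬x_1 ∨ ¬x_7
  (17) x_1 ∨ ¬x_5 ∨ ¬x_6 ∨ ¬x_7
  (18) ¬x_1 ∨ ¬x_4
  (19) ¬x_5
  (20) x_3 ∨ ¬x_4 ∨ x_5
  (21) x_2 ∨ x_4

Unsatisfiable — no assignment works.

Case x_5 = True:
  Clause (¬x_5) is falsified — contradiction.
Case x_5 = False:
  Clause (x_5) is falsified — contradiction.
Both cases fail, so the formula is unsatisfiable.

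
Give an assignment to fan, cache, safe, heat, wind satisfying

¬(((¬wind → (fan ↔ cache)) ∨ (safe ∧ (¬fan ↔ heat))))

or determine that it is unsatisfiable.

fan: False, cache: True, safe: True, heat: False, wind: False

  ¬(((¬wind → (fan ↔ cache)) ∨ (safe ∧ (¬fan ↔ heat)))) = True
    (¬wind → (fan ↔ cache)) ∨ (safe ∧ (¬fan ↔ heat)) = False
      ¬wind → (fan ↔ cache) = False
        ¬wind = True
        fan ↔ cache = False
      safe ∧ (¬fan ↔ heat) = False
        ¬fan ↔ heat = False
          ¬fan = True
The formula evaluates to True.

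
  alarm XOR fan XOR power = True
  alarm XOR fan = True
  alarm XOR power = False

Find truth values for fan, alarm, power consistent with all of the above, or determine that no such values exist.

fan=T, alarm=F, power=F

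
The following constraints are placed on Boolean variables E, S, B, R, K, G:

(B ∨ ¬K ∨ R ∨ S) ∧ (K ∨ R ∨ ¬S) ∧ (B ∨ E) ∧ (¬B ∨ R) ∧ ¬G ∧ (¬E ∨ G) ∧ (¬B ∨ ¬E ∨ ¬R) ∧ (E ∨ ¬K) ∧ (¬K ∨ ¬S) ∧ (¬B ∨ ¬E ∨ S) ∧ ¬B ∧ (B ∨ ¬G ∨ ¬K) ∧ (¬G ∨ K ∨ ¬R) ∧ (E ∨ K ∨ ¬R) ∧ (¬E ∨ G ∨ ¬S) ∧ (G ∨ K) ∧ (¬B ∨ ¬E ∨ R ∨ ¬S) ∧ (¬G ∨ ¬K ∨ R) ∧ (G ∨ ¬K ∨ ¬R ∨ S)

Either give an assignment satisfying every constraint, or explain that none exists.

Case E = True:
  (¬G) forces G = False.
  Clause (¬E ∨ G) is falsified — contradiction.
Case E = False:
  (B ∨ E) forces B = True.
  Clause (¬B) is falsified — contradiction.
Both cases fail, so the formula is unsatisfiable.

UNSATISFIABLE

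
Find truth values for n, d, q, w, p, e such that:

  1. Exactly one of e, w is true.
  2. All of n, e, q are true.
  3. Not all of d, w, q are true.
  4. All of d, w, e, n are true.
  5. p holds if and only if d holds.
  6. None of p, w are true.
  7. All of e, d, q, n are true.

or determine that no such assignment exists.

Unsatisfiable

Case w = True:
  Constraint (6) is violated (w=T) — contradiction.
Case w = False:
  Constraint (4) is violated (w=F) — contradiction.
Both cases fail — unsatisfiable.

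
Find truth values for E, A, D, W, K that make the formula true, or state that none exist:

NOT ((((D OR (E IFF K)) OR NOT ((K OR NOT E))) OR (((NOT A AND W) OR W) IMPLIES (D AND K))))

E = False, A = False, D = False, W = True, K = True

  NOT ((((D OR (E IFF K)) OR NOT ((K OR NOT E))) OR (((NOT A AND W) OR W) IMPLIES (D AND K)))) = True
    ((D OR (E IFF K)) OR NOT ((K OR NOT E))) OR (((NOT A AND W) OR W) IMPLIES (D AND K)) = False
      (D OR (E IFF K)) OR NOT ((K OR NOT E)) = False
        D OR (E IFF K) = False
          E IFF K = False
        NOT ((K OR NOT E)) = False
          K OR NOT E = True
            NOT E = True
      ((NOT A AND W) OR W) IMPLIES (D AND K) = False
        (NOT A AND W) OR W = True
          NOT A AND W = True
            NOT A = True
        D AND K = False
The formula evaluates to True.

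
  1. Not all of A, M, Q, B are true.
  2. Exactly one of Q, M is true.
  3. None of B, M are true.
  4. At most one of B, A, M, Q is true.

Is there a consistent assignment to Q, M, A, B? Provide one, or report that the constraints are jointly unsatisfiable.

Q=T; M=F; A=F; B=F

  (1) {A, M, Q, B}: 1/4 true — not all ✓
  (2) {Q, M}: 1 true — exactly one ✓
  (3) {B, M}: 0 true — none ✓
  (4) {B, A, M, Q}: 1 true — at most one ✓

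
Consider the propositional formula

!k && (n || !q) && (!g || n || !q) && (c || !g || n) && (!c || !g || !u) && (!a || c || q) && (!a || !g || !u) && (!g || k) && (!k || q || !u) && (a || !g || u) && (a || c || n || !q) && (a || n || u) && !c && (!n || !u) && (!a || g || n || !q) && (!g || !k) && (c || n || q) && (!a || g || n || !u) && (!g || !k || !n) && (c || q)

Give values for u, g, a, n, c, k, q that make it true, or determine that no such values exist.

u = False, g = False, a = True, n = True, c = False, k = False, q = True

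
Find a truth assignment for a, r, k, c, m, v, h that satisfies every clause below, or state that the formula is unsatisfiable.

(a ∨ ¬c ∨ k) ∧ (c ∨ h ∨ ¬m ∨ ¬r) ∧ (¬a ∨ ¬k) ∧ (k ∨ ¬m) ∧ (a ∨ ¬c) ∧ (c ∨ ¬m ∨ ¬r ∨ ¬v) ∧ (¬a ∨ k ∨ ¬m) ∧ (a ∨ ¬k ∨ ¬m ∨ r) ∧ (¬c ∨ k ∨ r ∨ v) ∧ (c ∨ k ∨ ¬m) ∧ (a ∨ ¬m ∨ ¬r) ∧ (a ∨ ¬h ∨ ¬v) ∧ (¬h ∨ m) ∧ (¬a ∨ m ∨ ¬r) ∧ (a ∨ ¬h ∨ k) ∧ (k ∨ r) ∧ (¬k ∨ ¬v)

Try a = True:
  (¬a ∨ ¬k) forces k = False.
  (k ∨ ¬m) forces m = False.
  (¬h ∨ m) forces h = False.
  (¬a ∨ m ∨ ¬r) forces r = False.
  clause (k ∨ r) is falsified — backtrack.
So a = False.
  then (a ∨ ¬c) forces c = False.
Set r = True.
  then (a ∨ ¬m ∨ ¬r) forces m = False.
  then (¬h ∨ m) forces h = False.
Set k = False.
Set v = False.
All clauses satisfied.

a = False; r = True; k = False; c = False; m = False; v = False; h = False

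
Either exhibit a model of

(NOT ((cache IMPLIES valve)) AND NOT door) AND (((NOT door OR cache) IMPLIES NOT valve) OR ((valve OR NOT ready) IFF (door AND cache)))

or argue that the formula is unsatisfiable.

door=F, valve=F, cache=T, ready=T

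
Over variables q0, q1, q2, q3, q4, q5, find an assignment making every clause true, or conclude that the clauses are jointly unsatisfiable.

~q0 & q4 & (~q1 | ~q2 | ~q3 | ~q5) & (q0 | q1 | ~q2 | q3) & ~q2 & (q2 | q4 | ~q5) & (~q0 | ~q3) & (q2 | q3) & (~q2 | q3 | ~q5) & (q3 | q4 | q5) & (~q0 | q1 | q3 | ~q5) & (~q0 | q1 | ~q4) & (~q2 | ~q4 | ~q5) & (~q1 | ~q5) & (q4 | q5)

q0 = False, q1 = False, q2 = False, q3 = True, q4 = True, q5 = False

Unit clause (~q0) forces q0 = False.
Unit clause (q4) forces q4 = True.
Unit clause (~q2) forces q2 = False.
In (q2 | q3) only q3 is left, so q3 = True.
Set q1 = False.
Set q5 = False.
All clauses satisfied.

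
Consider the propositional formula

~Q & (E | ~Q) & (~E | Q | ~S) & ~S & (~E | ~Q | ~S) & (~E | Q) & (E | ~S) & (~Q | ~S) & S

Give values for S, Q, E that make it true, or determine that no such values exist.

Case S = True:
  Clause (~S) is falsified — contradiction.
Case S = False:
  Clause (S) is falsified — contradiction.
Both cases fail, so the formula is unsatisfiable.

The formula is unsatisfiable.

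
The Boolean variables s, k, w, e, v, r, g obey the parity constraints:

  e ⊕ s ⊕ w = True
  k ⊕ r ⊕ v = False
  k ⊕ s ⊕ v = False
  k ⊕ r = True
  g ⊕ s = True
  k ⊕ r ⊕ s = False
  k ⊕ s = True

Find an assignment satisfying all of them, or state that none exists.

s=T, k=F, w=T, e=T, v=T, r=T, g=F

e ⊕ s ⊕ w = T ⊕ T ⊕ T = True ✓
k ⊕ r ⊕ v = F ⊕ T ⊕ T = False ✓
k ⊕ s ⊕ v = F ⊕ T ⊕ T = False ✓
k ⊕ r = F ⊕ T = True ✓
g ⊕ s = F ⊕ T = True ✓
k ⊕ r ⊕ s = F ⊕ T ⊕ T = False ✓
k ⊕ s = F ⊕ T = True ✓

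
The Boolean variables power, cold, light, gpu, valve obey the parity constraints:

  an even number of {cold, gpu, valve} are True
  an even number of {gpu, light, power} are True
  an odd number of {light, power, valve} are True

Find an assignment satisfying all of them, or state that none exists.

power=T, cold=T, light=F, gpu=T, valve=F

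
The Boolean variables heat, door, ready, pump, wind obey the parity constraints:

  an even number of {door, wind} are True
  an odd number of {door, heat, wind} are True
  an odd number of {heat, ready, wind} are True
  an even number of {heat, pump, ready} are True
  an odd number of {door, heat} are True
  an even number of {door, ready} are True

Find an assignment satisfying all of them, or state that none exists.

heat: True; door: False; ready: False; pump: True; wind: False

{door, wind}: 0 true → even ✓
{door, heat, wind}: 1 true → odd ✓
{heat, ready, wind}: 1 true → odd ✓
{heat, pump, ready}: 2 true → even ✓
{door, heat}: 1 true → odd ✓
{door, ready}: 0 true → even ✓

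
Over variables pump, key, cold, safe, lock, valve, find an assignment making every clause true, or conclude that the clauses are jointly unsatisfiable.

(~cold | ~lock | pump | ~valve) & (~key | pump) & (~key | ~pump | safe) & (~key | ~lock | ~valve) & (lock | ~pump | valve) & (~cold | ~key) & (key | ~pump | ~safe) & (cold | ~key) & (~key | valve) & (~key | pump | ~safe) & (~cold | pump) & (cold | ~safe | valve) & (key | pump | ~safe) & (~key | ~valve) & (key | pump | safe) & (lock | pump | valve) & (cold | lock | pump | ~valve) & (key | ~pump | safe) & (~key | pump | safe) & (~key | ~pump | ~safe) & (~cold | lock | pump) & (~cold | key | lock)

No satisfying assignment exists.

Case pump = True:
  If key = True:
    (~key | ~pump | safe) forces safe = True.
    clause (~key | ~pump | ~safe) is falsified.
  If key = False:
    (key | ~pump | ~safe) forces safe = False.
    clause (key | ~pump | safe) is falsified.
  Every sub-case reaches a contradiction.
Case pump = False:
  (~key | pump) forces key = False.
  (~cold | pump) forces cold = False.
  (key | pump | ~safe) forces safe = False.
  Clause (key | pump | safe) is falsified — contradiction.
Both cases fail, so the formula is unsatisfiable.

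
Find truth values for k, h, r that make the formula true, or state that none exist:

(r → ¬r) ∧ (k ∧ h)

k=T; h=T; r=F

  r → ¬r = True
    ¬r = True
  k ∧ h = True
Both conjuncts True, so the formula holds.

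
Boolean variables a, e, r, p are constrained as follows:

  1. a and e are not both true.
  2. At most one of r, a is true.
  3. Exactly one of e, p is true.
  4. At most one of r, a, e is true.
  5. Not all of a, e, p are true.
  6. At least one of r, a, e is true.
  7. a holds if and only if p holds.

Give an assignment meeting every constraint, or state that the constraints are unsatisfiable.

a: False, e: True, r: False, p: False

  (1) a=F, e=T — not both ✓
  (2) {r, a}: 0 true — at most one ✓
  (3) {e, p}: 1 true — exactly one ✓
  (4) {r, a, e}: 1 true — at most one ✓
  (5) {a, e, p}: 1/3 true — not all ✓
  (6) {r, a, e}: 1 true — at least one ✓
  (7) a=F, p=F — same ✓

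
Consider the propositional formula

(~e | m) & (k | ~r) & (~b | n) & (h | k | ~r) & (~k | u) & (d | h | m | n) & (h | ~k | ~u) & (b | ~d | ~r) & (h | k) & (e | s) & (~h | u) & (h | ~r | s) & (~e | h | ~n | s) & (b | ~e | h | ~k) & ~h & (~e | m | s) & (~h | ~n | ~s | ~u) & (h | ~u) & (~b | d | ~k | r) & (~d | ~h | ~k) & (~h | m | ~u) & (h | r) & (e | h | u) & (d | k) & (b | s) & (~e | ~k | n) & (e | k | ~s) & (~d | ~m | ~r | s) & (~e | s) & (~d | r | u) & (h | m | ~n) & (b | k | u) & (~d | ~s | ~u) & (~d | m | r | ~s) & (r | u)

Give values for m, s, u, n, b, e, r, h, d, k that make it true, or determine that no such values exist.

Unsatisfiable — no assignment works.

Case h = True:
  Clause (~h) is falsified — contradiction.
Case h = False:
  (h | k) forces k = True.
  (~k | u) forces u = True.
  Clause (h | ~k | ~u) is falsified — contradiction.
Both cases fail, so the formula is unsatisfiable.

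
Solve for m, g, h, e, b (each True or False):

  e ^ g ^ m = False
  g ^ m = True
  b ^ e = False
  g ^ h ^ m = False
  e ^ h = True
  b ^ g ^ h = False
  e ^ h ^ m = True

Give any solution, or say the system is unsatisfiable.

No satisfying assignment exists.

Adding constraints 1, 4, 5 mod 2: every variable appears an even number of times on the left, so the left side is 0.
But the right sides sum to 1 (mod 2). 0 ≠ 1 — the system is inconsistent.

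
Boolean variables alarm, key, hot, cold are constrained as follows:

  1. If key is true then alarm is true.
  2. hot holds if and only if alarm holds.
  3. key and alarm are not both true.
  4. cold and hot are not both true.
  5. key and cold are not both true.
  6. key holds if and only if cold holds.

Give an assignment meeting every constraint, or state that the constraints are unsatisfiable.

alarm = False, key = False, hot = False, cold = False

  (1) key=F ⇒ alarm: vacuous ✓
  (2) hot=F, alarm=F — same ✓
  (3) key=F, alarm=F — not both ✓
  (4) cold=F, hot=F — not both ✓
  (5) key=F, cold=F — not both ✓
  (6) key=F, cold=F — same ✓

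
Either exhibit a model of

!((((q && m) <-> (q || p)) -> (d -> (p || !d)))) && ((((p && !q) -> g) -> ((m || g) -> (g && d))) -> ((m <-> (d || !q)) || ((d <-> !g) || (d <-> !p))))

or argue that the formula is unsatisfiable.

d: True, q: False, p: False, g: True, m: True

  !((((q && m) <-> (q || p)) -> (d -> (p || !d)))) = True
    ((q && m) <-> (q || p)) -> (d -> (p || !d)) = False
      (q && m) <-> (q || p) = True
        q && m = False
        q || p = False
      d -> (p || !d) = False
        p || !d = False
          !d = False
  (((p && !q) -> g) -> ((m || g) -> (g && d))) -> ((m <-> (d || !q)) || ((d <-> !g) || (d <-> !p))) = True
    ((p && !q) -> g) -> ((m || g) -> (g && d)) = True
      (p && !q) -> g = True
        p && !q = False
          !q = True
      (m || g) -> (g && d) = True
        m || g = True
        g && d = True
    (m <-> (d || !q)) || ((d <-> !g) || (d <-> !p)) = True
      m <-> (d || !q) = True
        d || !q = True
          !q = True
      (d <-> !g) || (d <-> !p) = True
        d <-> !g = False
          !g = False
        d <-> !p = True
          !p = True
Both conjuncts True, so the formula holds.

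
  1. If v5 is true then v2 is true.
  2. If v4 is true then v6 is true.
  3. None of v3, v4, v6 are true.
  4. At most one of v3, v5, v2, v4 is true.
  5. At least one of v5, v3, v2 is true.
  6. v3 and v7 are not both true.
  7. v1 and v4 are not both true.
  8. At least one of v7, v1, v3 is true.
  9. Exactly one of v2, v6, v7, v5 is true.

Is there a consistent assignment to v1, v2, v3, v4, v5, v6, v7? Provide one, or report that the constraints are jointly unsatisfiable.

v1: True, v2: True, v3: False, v4: False, v5: False, v6: False, v7: False

  (1) v5=F ⇒ v2: vacuous ✓
  (2) v4=F ⇒ v6: vacuous ✓
  (3) {v3, v4, v6}: 0 true — none ✓
  (4) {v3, v5, v2, v4}: 1 true — at most one ✓
  (5) {v5, v3, v2}: 1 true — at least one ✓
  (6) v3=F, v7=F — not both ✓
  (7) v1=T, v4=F — not both ✓
  (8) {v7, v1, v3}: 1 true — at least one ✓
  (9) {v2, v6, v7, v5}: 1 true — exactly one ✓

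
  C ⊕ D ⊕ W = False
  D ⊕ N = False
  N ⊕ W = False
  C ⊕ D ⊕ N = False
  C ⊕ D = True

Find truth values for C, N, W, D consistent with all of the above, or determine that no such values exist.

C = False, N = True, W = True, D = True

C ⊕ D ⊕ W = F ⊕ T ⊕ T = False ✓
D ⊕ N = T ⊕ T = False ✓
N ⊕ W = T ⊕ T = False ✓
C ⊕ D ⊕ N = F ⊕ T ⊕ T = False ✓
C ⊕ D = F ⊕ T = True ✓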